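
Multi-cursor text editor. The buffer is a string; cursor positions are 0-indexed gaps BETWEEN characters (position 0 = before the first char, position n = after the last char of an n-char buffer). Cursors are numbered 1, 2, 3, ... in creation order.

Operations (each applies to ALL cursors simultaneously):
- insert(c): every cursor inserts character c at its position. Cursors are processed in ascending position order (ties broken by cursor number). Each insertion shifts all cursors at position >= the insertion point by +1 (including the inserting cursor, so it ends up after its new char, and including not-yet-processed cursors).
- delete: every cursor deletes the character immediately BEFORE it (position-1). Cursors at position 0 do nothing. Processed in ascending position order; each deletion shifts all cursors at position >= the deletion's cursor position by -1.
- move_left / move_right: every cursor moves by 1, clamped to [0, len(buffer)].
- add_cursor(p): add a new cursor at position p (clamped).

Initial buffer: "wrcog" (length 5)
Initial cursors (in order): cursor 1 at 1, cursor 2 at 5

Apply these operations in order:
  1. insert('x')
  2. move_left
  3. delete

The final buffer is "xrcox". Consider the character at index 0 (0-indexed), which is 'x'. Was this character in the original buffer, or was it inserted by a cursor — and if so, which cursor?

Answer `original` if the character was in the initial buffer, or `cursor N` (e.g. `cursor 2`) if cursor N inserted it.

After op 1 (insert('x')): buffer="wxrcogx" (len 7), cursors c1@2 c2@7, authorship .1....2
After op 2 (move_left): buffer="wxrcogx" (len 7), cursors c1@1 c2@6, authorship .1....2
After op 3 (delete): buffer="xrcox" (len 5), cursors c1@0 c2@4, authorship 1...2
Authorship (.=original, N=cursor N): 1 . . . 2
Index 0: author = 1

Answer: cursor 1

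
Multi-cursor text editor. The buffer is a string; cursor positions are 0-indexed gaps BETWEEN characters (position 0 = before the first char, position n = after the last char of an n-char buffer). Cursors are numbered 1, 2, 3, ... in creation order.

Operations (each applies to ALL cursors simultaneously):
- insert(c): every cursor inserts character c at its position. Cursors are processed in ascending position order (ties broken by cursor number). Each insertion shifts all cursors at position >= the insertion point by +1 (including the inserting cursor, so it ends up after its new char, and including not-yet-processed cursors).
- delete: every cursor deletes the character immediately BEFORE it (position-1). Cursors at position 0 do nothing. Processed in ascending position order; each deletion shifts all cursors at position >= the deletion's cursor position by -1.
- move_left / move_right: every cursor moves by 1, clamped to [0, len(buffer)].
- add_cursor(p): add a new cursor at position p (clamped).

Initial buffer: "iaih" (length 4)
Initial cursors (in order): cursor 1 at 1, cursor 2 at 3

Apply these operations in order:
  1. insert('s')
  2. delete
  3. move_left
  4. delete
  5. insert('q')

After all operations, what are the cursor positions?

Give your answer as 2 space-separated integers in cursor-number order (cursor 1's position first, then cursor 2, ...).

After op 1 (insert('s')): buffer="isaish" (len 6), cursors c1@2 c2@5, authorship .1..2.
After op 2 (delete): buffer="iaih" (len 4), cursors c1@1 c2@3, authorship ....
After op 3 (move_left): buffer="iaih" (len 4), cursors c1@0 c2@2, authorship ....
After op 4 (delete): buffer="iih" (len 3), cursors c1@0 c2@1, authorship ...
After op 5 (insert('q')): buffer="qiqih" (len 5), cursors c1@1 c2@3, authorship 1.2..

Answer: 1 3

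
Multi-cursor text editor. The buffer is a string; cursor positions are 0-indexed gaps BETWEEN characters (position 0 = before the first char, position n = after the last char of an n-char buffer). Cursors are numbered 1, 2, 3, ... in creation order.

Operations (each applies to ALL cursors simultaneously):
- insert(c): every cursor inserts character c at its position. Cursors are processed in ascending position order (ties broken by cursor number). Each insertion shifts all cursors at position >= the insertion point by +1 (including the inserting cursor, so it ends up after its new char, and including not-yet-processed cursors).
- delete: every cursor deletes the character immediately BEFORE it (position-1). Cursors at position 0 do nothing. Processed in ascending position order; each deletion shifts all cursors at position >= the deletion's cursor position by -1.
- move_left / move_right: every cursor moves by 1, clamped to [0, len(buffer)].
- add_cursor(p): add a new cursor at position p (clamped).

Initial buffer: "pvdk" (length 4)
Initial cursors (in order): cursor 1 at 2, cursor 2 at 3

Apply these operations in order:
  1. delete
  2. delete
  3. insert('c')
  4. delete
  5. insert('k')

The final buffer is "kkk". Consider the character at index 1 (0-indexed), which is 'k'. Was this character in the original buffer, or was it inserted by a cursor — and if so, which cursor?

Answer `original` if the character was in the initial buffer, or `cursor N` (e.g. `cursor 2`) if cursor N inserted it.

Answer: cursor 2

Derivation:
After op 1 (delete): buffer="pk" (len 2), cursors c1@1 c2@1, authorship ..
After op 2 (delete): buffer="k" (len 1), cursors c1@0 c2@0, authorship .
After op 3 (insert('c')): buffer="cck" (len 3), cursors c1@2 c2@2, authorship 12.
After op 4 (delete): buffer="k" (len 1), cursors c1@0 c2@0, authorship .
After op 5 (insert('k')): buffer="kkk" (len 3), cursors c1@2 c2@2, authorship 12.
Authorship (.=original, N=cursor N): 1 2 .
Index 1: author = 2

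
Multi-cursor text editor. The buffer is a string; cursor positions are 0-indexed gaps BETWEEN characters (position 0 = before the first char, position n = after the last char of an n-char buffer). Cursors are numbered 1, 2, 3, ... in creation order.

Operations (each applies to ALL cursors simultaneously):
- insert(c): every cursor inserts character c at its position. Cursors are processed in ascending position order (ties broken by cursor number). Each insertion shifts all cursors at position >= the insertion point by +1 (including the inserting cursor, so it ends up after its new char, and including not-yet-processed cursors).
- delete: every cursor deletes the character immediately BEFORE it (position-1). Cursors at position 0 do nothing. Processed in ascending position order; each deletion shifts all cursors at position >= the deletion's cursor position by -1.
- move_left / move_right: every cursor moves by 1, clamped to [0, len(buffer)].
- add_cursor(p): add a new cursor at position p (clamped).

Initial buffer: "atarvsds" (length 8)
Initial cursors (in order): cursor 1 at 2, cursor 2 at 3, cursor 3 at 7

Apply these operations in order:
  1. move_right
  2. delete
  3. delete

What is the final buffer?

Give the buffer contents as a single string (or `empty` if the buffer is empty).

Answer: vs

Derivation:
After op 1 (move_right): buffer="atarvsds" (len 8), cursors c1@3 c2@4 c3@8, authorship ........
After op 2 (delete): buffer="atvsd" (len 5), cursors c1@2 c2@2 c3@5, authorship .....
After op 3 (delete): buffer="vs" (len 2), cursors c1@0 c2@0 c3@2, authorship ..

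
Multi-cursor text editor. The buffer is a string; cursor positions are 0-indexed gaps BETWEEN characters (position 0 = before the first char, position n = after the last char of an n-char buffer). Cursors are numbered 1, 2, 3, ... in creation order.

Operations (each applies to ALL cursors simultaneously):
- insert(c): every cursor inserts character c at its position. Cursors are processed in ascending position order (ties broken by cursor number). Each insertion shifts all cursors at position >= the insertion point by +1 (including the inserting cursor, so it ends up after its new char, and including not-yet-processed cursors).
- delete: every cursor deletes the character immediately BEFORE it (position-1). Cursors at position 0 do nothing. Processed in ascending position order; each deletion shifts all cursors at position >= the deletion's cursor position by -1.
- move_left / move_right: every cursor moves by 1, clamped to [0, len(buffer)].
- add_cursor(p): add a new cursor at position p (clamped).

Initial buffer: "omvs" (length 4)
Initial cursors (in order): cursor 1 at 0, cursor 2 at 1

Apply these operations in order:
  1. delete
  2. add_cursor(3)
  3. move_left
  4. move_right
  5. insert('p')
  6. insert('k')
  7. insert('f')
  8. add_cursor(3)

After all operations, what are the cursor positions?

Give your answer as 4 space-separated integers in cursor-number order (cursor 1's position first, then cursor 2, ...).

Answer: 7 7 12 3

Derivation:
After op 1 (delete): buffer="mvs" (len 3), cursors c1@0 c2@0, authorship ...
After op 2 (add_cursor(3)): buffer="mvs" (len 3), cursors c1@0 c2@0 c3@3, authorship ...
After op 3 (move_left): buffer="mvs" (len 3), cursors c1@0 c2@0 c3@2, authorship ...
After op 4 (move_right): buffer="mvs" (len 3), cursors c1@1 c2@1 c3@3, authorship ...
After op 5 (insert('p')): buffer="mppvsp" (len 6), cursors c1@3 c2@3 c3@6, authorship .12..3
After op 6 (insert('k')): buffer="mppkkvspk" (len 9), cursors c1@5 c2@5 c3@9, authorship .1212..33
After op 7 (insert('f')): buffer="mppkkffvspkf" (len 12), cursors c1@7 c2@7 c3@12, authorship .121212..333
After op 8 (add_cursor(3)): buffer="mppkkffvspkf" (len 12), cursors c4@3 c1@7 c2@7 c3@12, authorship .121212..333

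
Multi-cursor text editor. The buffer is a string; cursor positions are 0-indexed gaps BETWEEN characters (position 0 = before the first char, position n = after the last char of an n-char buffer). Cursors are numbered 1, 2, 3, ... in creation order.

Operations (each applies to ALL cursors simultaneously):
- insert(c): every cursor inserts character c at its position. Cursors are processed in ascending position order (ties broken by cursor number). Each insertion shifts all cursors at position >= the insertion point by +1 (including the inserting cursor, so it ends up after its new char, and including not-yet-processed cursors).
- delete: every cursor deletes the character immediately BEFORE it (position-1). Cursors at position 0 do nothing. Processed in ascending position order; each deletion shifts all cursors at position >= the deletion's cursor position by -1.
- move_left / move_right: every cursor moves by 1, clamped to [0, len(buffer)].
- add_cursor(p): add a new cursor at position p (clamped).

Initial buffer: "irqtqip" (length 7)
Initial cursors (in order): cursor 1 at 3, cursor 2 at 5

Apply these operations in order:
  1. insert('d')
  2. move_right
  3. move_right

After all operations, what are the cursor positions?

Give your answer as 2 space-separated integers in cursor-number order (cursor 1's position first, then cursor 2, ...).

After op 1 (insert('d')): buffer="irqdtqdip" (len 9), cursors c1@4 c2@7, authorship ...1..2..
After op 2 (move_right): buffer="irqdtqdip" (len 9), cursors c1@5 c2@8, authorship ...1..2..
After op 3 (move_right): buffer="irqdtqdip" (len 9), cursors c1@6 c2@9, authorship ...1..2..

Answer: 6 9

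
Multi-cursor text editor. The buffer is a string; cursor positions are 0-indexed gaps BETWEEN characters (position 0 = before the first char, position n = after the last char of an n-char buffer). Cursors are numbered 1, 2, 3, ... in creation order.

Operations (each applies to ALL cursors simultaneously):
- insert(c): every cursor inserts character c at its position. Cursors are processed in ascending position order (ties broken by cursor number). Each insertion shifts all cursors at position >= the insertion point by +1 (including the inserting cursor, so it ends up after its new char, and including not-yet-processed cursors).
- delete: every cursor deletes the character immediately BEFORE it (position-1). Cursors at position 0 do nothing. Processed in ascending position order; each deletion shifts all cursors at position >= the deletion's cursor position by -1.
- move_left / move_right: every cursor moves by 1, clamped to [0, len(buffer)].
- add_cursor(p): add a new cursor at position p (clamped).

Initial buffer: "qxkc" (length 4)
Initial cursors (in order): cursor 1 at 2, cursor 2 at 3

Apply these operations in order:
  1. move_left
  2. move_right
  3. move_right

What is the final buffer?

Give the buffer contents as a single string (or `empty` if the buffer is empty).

Answer: qxkc

Derivation:
After op 1 (move_left): buffer="qxkc" (len 4), cursors c1@1 c2@2, authorship ....
After op 2 (move_right): buffer="qxkc" (len 4), cursors c1@2 c2@3, authorship ....
After op 3 (move_right): buffer="qxkc" (len 4), cursors c1@3 c2@4, authorship ....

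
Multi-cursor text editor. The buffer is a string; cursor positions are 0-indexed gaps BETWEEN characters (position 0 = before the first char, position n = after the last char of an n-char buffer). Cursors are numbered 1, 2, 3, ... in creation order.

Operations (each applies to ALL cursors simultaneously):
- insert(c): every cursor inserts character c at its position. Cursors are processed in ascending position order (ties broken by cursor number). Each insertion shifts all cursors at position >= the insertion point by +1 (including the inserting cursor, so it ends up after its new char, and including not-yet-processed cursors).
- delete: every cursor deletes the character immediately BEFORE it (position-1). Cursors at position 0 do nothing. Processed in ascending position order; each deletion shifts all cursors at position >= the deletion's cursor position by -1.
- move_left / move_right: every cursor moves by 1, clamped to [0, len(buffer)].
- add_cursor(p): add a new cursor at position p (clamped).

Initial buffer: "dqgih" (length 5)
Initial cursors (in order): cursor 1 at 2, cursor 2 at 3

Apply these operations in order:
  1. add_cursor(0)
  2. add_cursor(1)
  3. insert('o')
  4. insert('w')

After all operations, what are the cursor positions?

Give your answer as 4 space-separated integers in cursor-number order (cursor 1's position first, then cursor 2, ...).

Answer: 8 11 2 5

Derivation:
After op 1 (add_cursor(0)): buffer="dqgih" (len 5), cursors c3@0 c1@2 c2@3, authorship .....
After op 2 (add_cursor(1)): buffer="dqgih" (len 5), cursors c3@0 c4@1 c1@2 c2@3, authorship .....
After op 3 (insert('o')): buffer="odoqogoih" (len 9), cursors c3@1 c4@3 c1@5 c2@7, authorship 3.4.1.2..
After op 4 (insert('w')): buffer="owdowqowgowih" (len 13), cursors c3@2 c4@5 c1@8 c2@11, authorship 33.44.11.22..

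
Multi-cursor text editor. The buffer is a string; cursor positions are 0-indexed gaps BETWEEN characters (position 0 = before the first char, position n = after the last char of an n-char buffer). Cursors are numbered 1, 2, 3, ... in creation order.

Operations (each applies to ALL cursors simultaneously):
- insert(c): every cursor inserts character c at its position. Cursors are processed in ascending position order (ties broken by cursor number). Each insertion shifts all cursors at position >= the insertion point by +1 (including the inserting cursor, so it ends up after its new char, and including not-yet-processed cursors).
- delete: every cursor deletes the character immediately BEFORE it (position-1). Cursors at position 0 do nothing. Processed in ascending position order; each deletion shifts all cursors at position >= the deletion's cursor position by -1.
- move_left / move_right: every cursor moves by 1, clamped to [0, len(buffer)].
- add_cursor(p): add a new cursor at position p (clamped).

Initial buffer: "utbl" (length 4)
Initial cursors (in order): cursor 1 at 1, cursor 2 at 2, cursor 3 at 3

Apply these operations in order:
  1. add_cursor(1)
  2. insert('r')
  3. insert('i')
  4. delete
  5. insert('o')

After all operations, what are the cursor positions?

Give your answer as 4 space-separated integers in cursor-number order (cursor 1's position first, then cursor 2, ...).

After op 1 (add_cursor(1)): buffer="utbl" (len 4), cursors c1@1 c4@1 c2@2 c3@3, authorship ....
After op 2 (insert('r')): buffer="urrtrbrl" (len 8), cursors c1@3 c4@3 c2@5 c3@7, authorship .14.2.3.
After op 3 (insert('i')): buffer="urriitribril" (len 12), cursors c1@5 c4@5 c2@8 c3@11, authorship .1414.22.33.
After op 4 (delete): buffer="urrtrbrl" (len 8), cursors c1@3 c4@3 c2@5 c3@7, authorship .14.2.3.
After op 5 (insert('o')): buffer="urrootrobrol" (len 12), cursors c1@5 c4@5 c2@8 c3@11, authorship .1414.22.33.

Answer: 5 8 11 5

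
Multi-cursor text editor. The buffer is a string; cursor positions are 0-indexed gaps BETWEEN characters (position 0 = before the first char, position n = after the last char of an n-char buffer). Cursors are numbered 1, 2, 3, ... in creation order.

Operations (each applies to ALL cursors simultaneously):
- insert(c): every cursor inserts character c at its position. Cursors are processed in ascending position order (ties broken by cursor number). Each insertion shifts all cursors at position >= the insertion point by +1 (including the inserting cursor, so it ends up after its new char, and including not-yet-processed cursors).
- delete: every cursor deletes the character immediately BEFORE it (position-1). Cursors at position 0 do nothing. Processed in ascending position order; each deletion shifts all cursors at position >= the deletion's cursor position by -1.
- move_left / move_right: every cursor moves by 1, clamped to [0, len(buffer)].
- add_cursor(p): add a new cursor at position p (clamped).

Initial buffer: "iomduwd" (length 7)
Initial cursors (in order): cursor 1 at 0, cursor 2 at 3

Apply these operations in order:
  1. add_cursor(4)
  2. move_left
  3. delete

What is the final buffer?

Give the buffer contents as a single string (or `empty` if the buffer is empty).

After op 1 (add_cursor(4)): buffer="iomduwd" (len 7), cursors c1@0 c2@3 c3@4, authorship .......
After op 2 (move_left): buffer="iomduwd" (len 7), cursors c1@0 c2@2 c3@3, authorship .......
After op 3 (delete): buffer="iduwd" (len 5), cursors c1@0 c2@1 c3@1, authorship .....

Answer: iduwd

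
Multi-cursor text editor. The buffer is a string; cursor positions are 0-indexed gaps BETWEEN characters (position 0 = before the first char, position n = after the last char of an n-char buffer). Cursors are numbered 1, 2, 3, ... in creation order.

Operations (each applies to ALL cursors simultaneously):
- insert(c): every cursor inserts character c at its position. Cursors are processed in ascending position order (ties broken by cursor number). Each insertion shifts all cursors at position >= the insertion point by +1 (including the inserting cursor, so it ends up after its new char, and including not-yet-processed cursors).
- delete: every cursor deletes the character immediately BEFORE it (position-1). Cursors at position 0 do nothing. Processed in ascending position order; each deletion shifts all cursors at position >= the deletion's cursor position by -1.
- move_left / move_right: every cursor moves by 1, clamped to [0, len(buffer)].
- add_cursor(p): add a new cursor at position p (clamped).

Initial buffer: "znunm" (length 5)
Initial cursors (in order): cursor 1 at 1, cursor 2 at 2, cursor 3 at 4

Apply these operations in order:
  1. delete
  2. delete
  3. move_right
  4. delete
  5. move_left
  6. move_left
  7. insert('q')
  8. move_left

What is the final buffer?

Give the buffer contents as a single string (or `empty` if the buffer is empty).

After op 1 (delete): buffer="um" (len 2), cursors c1@0 c2@0 c3@1, authorship ..
After op 2 (delete): buffer="m" (len 1), cursors c1@0 c2@0 c3@0, authorship .
After op 3 (move_right): buffer="m" (len 1), cursors c1@1 c2@1 c3@1, authorship .
After op 4 (delete): buffer="" (len 0), cursors c1@0 c2@0 c3@0, authorship 
After op 5 (move_left): buffer="" (len 0), cursors c1@0 c2@0 c3@0, authorship 
After op 6 (move_left): buffer="" (len 0), cursors c1@0 c2@0 c3@0, authorship 
After op 7 (insert('q')): buffer="qqq" (len 3), cursors c1@3 c2@3 c3@3, authorship 123
After op 8 (move_left): buffer="qqq" (len 3), cursors c1@2 c2@2 c3@2, authorship 123

Answer: qqq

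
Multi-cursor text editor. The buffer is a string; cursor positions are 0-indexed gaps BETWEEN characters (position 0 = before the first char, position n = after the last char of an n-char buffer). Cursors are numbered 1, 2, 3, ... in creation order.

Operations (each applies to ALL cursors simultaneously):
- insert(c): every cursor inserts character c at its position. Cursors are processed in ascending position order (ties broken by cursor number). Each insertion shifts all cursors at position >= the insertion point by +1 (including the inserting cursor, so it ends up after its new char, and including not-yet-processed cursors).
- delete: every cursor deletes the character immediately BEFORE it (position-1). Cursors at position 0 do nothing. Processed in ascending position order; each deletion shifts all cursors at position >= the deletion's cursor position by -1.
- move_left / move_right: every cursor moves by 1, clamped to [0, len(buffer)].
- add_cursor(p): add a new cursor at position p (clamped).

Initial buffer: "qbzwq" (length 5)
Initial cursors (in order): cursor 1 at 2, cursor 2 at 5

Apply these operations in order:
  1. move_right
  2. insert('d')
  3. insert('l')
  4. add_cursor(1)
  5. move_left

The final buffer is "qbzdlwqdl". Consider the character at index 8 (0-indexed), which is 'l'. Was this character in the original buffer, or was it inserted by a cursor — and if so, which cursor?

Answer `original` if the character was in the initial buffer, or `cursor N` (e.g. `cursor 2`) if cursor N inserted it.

Answer: cursor 2

Derivation:
After op 1 (move_right): buffer="qbzwq" (len 5), cursors c1@3 c2@5, authorship .....
After op 2 (insert('d')): buffer="qbzdwqd" (len 7), cursors c1@4 c2@7, authorship ...1..2
After op 3 (insert('l')): buffer="qbzdlwqdl" (len 9), cursors c1@5 c2@9, authorship ...11..22
After op 4 (add_cursor(1)): buffer="qbzdlwqdl" (len 9), cursors c3@1 c1@5 c2@9, authorship ...11..22
After op 5 (move_left): buffer="qbzdlwqdl" (len 9), cursors c3@0 c1@4 c2@8, authorship ...11..22
Authorship (.=original, N=cursor N): . . . 1 1 . . 2 2
Index 8: author = 2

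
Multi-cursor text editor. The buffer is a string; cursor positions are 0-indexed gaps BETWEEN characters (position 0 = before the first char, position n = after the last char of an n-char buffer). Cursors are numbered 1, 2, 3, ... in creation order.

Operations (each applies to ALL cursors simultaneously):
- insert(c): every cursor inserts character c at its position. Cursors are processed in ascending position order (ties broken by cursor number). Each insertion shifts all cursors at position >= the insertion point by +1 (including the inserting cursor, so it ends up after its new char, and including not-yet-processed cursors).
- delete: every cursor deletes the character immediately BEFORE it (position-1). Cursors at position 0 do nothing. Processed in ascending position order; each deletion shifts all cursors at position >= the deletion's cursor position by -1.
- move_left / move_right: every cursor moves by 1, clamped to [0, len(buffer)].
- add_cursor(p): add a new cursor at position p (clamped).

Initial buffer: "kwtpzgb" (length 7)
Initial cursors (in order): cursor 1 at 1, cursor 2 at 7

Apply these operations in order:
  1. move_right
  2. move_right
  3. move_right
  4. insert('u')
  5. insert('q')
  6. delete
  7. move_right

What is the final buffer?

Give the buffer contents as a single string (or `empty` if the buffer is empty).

After op 1 (move_right): buffer="kwtpzgb" (len 7), cursors c1@2 c2@7, authorship .......
After op 2 (move_right): buffer="kwtpzgb" (len 7), cursors c1@3 c2@7, authorship .......
After op 3 (move_right): buffer="kwtpzgb" (len 7), cursors c1@4 c2@7, authorship .......
After op 4 (insert('u')): buffer="kwtpuzgbu" (len 9), cursors c1@5 c2@9, authorship ....1...2
After op 5 (insert('q')): buffer="kwtpuqzgbuq" (len 11), cursors c1@6 c2@11, authorship ....11...22
After op 6 (delete): buffer="kwtpuzgbu" (len 9), cursors c1@5 c2@9, authorship ....1...2
After op 7 (move_right): buffer="kwtpuzgbu" (len 9), cursors c1@6 c2@9, authorship ....1...2

Answer: kwtpuzgbu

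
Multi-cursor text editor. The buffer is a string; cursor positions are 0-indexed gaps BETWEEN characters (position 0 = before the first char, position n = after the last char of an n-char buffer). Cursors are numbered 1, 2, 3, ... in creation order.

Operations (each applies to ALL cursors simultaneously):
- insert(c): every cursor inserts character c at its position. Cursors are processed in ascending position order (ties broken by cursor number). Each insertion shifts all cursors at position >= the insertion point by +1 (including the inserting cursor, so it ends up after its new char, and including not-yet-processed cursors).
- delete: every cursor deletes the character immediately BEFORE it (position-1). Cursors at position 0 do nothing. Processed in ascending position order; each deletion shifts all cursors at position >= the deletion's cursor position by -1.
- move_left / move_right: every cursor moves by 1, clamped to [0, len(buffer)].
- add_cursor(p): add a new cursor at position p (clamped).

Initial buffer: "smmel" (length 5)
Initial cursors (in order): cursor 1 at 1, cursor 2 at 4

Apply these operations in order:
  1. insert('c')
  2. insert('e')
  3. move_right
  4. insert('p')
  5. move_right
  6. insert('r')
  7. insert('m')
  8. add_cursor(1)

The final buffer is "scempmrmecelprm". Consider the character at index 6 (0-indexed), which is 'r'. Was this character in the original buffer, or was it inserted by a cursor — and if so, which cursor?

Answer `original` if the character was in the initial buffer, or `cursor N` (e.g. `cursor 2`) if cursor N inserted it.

After op 1 (insert('c')): buffer="scmmecl" (len 7), cursors c1@2 c2@6, authorship .1...2.
After op 2 (insert('e')): buffer="scemmecel" (len 9), cursors c1@3 c2@8, authorship .11...22.
After op 3 (move_right): buffer="scemmecel" (len 9), cursors c1@4 c2@9, authorship .11...22.
After op 4 (insert('p')): buffer="scempmecelp" (len 11), cursors c1@5 c2@11, authorship .11.1..22.2
After op 5 (move_right): buffer="scempmecelp" (len 11), cursors c1@6 c2@11, authorship .11.1..22.2
After op 6 (insert('r')): buffer="scempmrecelpr" (len 13), cursors c1@7 c2@13, authorship .11.1.1.22.22
After op 7 (insert('m')): buffer="scempmrmecelprm" (len 15), cursors c1@8 c2@15, authorship .11.1.11.22.222
After op 8 (add_cursor(1)): buffer="scempmrmecelprm" (len 15), cursors c3@1 c1@8 c2@15, authorship .11.1.11.22.222
Authorship (.=original, N=cursor N): . 1 1 . 1 . 1 1 . 2 2 . 2 2 2
Index 6: author = 1

Answer: cursor 1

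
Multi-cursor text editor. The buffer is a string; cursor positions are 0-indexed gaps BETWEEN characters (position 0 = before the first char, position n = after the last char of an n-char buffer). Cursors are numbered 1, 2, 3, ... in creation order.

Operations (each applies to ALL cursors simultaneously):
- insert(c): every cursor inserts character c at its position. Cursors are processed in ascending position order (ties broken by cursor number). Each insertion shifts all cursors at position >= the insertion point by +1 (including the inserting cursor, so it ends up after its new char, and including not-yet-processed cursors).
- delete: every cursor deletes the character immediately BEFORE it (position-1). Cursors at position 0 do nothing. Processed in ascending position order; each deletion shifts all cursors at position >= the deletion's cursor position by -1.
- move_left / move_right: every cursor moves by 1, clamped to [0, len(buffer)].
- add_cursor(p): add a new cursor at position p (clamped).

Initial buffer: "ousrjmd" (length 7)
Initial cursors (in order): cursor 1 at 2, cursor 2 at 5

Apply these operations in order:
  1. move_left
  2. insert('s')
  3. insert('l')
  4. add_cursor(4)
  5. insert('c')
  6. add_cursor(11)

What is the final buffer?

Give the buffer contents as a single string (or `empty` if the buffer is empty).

Answer: oslcucsrslcjmd

Derivation:
After op 1 (move_left): buffer="ousrjmd" (len 7), cursors c1@1 c2@4, authorship .......
After op 2 (insert('s')): buffer="osusrsjmd" (len 9), cursors c1@2 c2@6, authorship .1...2...
After op 3 (insert('l')): buffer="oslusrsljmd" (len 11), cursors c1@3 c2@8, authorship .11...22...
After op 4 (add_cursor(4)): buffer="oslusrsljmd" (len 11), cursors c1@3 c3@4 c2@8, authorship .11...22...
After op 5 (insert('c')): buffer="oslcucsrslcjmd" (len 14), cursors c1@4 c3@6 c2@11, authorship .111.3..222...
After op 6 (add_cursor(11)): buffer="oslcucsrslcjmd" (len 14), cursors c1@4 c3@6 c2@11 c4@11, authorship .111.3..222...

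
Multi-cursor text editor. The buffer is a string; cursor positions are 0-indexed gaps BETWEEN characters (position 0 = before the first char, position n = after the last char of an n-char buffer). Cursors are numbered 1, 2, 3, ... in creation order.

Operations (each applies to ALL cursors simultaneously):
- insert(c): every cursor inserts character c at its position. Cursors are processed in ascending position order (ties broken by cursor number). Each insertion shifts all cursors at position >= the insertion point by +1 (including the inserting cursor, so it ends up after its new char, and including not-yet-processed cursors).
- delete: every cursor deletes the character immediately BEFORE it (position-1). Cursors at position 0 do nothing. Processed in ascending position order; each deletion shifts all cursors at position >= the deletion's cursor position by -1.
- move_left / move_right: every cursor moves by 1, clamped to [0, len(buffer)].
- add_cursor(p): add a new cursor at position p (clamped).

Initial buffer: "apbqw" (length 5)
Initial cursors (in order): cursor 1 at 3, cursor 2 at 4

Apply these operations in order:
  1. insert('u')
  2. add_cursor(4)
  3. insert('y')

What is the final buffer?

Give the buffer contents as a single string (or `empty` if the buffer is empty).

Answer: apbuyyquyw

Derivation:
After op 1 (insert('u')): buffer="apbuquw" (len 7), cursors c1@4 c2@6, authorship ...1.2.
After op 2 (add_cursor(4)): buffer="apbuquw" (len 7), cursors c1@4 c3@4 c2@6, authorship ...1.2.
After op 3 (insert('y')): buffer="apbuyyquyw" (len 10), cursors c1@6 c3@6 c2@9, authorship ...113.22.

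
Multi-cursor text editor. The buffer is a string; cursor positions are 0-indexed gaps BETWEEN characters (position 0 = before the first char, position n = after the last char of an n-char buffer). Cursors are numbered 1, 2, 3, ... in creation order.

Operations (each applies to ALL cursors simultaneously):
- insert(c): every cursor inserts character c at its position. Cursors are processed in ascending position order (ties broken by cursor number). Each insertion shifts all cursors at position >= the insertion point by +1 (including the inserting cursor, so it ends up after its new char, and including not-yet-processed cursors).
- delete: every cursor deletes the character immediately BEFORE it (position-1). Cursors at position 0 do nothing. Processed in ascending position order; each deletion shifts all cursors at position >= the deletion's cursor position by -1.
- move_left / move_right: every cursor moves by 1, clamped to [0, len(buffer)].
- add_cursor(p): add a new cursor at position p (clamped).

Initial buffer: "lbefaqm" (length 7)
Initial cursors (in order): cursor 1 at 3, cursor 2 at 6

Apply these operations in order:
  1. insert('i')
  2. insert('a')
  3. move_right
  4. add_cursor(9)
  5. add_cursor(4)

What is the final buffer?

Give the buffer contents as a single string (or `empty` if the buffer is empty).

Answer: lbeiafaqiam

Derivation:
After op 1 (insert('i')): buffer="lbeifaqim" (len 9), cursors c1@4 c2@8, authorship ...1...2.
After op 2 (insert('a')): buffer="lbeiafaqiam" (len 11), cursors c1@5 c2@10, authorship ...11...22.
After op 3 (move_right): buffer="lbeiafaqiam" (len 11), cursors c1@6 c2@11, authorship ...11...22.
After op 4 (add_cursor(9)): buffer="lbeiafaqiam" (len 11), cursors c1@6 c3@9 c2@11, authorship ...11...22.
After op 5 (add_cursor(4)): buffer="lbeiafaqiam" (len 11), cursors c4@4 c1@6 c3@9 c2@11, authorship ...11...22.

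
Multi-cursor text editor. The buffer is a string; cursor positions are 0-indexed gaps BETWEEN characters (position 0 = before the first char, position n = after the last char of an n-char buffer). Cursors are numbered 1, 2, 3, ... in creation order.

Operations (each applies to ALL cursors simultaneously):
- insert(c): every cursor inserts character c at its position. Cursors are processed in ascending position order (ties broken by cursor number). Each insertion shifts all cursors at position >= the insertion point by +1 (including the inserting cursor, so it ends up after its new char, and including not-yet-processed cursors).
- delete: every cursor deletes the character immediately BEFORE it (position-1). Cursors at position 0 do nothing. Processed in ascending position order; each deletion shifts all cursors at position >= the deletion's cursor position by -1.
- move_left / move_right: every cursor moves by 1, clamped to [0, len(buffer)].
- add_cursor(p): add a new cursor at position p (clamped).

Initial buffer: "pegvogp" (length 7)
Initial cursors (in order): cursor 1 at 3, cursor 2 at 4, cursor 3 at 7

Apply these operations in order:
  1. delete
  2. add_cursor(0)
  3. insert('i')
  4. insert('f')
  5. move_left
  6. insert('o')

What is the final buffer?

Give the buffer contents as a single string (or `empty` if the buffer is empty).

After op 1 (delete): buffer="peog" (len 4), cursors c1@2 c2@2 c3@4, authorship ....
After op 2 (add_cursor(0)): buffer="peog" (len 4), cursors c4@0 c1@2 c2@2 c3@4, authorship ....
After op 3 (insert('i')): buffer="ipeiiogi" (len 8), cursors c4@1 c1@5 c2@5 c3@8, authorship 4..12..3
After op 4 (insert('f')): buffer="ifpeiiffogif" (len 12), cursors c4@2 c1@8 c2@8 c3@12, authorship 44..1212..33
After op 5 (move_left): buffer="ifpeiiffogif" (len 12), cursors c4@1 c1@7 c2@7 c3@11, authorship 44..1212..33
After op 6 (insert('o')): buffer="iofpeiifoofogiof" (len 16), cursors c4@2 c1@10 c2@10 c3@15, authorship 444..121122..333

Answer: iofpeiifoofogiof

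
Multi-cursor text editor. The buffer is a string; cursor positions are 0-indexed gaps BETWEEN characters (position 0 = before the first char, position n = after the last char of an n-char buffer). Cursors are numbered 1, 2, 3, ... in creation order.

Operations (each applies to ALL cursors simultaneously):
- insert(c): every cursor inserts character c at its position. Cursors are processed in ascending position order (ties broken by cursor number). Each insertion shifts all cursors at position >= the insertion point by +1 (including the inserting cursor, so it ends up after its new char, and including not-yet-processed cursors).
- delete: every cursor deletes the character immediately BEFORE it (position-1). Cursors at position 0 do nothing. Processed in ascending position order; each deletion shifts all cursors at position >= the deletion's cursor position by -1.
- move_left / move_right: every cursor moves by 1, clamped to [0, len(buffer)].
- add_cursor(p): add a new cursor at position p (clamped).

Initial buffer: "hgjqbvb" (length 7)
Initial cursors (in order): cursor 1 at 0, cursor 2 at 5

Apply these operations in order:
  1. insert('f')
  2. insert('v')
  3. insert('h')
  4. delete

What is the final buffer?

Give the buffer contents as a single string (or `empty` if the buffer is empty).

After op 1 (insert('f')): buffer="fhgjqbfvb" (len 9), cursors c1@1 c2@7, authorship 1.....2..
After op 2 (insert('v')): buffer="fvhgjqbfvvb" (len 11), cursors c1@2 c2@9, authorship 11.....22..
After op 3 (insert('h')): buffer="fvhhgjqbfvhvb" (len 13), cursors c1@3 c2@11, authorship 111.....222..
After op 4 (delete): buffer="fvhgjqbfvvb" (len 11), cursors c1@2 c2@9, authorship 11.....22..

Answer: fvhgjqbfvvb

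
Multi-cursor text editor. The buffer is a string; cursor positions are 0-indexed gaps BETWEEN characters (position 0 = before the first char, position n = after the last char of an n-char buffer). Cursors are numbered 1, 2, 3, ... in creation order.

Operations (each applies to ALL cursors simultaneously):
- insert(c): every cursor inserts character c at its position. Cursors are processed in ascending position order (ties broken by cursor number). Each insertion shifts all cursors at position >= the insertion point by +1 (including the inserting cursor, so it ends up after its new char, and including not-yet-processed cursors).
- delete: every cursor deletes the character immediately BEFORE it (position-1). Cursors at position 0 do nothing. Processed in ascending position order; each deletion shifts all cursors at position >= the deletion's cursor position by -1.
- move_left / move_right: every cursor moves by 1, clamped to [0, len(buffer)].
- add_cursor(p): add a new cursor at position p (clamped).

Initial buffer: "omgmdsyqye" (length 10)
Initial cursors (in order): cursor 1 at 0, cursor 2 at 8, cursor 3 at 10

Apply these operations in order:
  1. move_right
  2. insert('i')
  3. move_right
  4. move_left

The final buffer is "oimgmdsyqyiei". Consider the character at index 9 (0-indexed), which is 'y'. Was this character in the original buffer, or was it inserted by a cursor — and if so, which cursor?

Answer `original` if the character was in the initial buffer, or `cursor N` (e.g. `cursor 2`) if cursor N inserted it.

After op 1 (move_right): buffer="omgmdsyqye" (len 10), cursors c1@1 c2@9 c3@10, authorship ..........
After op 2 (insert('i')): buffer="oimgmdsyqyiei" (len 13), cursors c1@2 c2@11 c3@13, authorship .1........2.3
After op 3 (move_right): buffer="oimgmdsyqyiei" (len 13), cursors c1@3 c2@12 c3@13, authorship .1........2.3
After op 4 (move_left): buffer="oimgmdsyqyiei" (len 13), cursors c1@2 c2@11 c3@12, authorship .1........2.3
Authorship (.=original, N=cursor N): . 1 . . . . . . . . 2 . 3
Index 9: author = original

Answer: original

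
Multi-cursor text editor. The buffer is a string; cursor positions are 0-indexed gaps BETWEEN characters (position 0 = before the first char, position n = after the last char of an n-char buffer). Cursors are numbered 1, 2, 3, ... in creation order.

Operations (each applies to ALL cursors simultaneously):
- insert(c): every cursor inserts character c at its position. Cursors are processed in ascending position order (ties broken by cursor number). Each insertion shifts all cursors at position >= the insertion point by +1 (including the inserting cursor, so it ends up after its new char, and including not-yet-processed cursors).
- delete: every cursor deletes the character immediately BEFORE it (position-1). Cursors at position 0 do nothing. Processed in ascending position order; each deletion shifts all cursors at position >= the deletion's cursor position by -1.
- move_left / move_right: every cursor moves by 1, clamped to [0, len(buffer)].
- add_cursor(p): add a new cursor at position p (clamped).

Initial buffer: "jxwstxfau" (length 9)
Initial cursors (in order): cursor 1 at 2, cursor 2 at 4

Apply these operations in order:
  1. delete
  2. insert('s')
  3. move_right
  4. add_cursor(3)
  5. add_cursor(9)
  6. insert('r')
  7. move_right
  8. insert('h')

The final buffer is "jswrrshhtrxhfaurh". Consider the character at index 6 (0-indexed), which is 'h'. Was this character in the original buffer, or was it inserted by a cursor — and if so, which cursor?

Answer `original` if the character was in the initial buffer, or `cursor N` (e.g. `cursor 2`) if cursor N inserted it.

Answer: cursor 1

Derivation:
After op 1 (delete): buffer="jwtxfau" (len 7), cursors c1@1 c2@2, authorship .......
After op 2 (insert('s')): buffer="jswstxfau" (len 9), cursors c1@2 c2@4, authorship .1.2.....
After op 3 (move_right): buffer="jswstxfau" (len 9), cursors c1@3 c2@5, authorship .1.2.....
After op 4 (add_cursor(3)): buffer="jswstxfau" (len 9), cursors c1@3 c3@3 c2@5, authorship .1.2.....
After op 5 (add_cursor(9)): buffer="jswstxfau" (len 9), cursors c1@3 c3@3 c2@5 c4@9, authorship .1.2.....
After op 6 (insert('r')): buffer="jswrrstrxfaur" (len 13), cursors c1@5 c3@5 c2@8 c4@13, authorship .1.132.2....4
After op 7 (move_right): buffer="jswrrstrxfaur" (len 13), cursors c1@6 c3@6 c2@9 c4@13, authorship .1.132.2....4
After op 8 (insert('h')): buffer="jswrrshhtrxhfaurh" (len 17), cursors c1@8 c3@8 c2@12 c4@17, authorship .1.13213.2.2...44
Authorship (.=original, N=cursor N): . 1 . 1 3 2 1 3 . 2 . 2 . . . 4 4
Index 6: author = 1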